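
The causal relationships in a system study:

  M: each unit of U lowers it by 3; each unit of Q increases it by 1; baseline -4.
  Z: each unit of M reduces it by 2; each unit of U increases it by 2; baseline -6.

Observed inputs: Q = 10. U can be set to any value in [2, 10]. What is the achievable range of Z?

-2 to 62

Substituting into the M equation gives M = -3*U + 6.
Substituting into the Z equation gives Z = 8*U - 18.
Linear in U, so extremes are at the endpoints: U = 2 gives Z = -2; U = 10 gives Z = 62.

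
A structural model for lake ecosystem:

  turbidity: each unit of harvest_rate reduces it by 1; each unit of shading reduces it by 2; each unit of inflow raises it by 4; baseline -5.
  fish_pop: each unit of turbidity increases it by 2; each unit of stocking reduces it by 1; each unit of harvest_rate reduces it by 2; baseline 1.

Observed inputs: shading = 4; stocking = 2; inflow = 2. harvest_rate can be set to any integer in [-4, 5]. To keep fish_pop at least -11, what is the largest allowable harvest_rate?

Substituting into the turbidity equation gives turbidity = -harvest_rate - 5.
So fish_pop = -4*harvest_rate - 11.
Require -4*harvest_rate - 11 ≥ -11, so harvest_rate ≤ 0.
The largest integer in [-4, 5] satisfying this is 0.

harvest_rate = 0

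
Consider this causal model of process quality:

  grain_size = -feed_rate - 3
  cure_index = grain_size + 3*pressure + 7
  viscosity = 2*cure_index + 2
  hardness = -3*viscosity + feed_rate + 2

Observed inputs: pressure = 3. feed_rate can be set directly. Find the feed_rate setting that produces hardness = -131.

feed_rate = -7

Substituting into the cure_index equation gives cure_index = -feed_rate + 13.
This gives viscosity = -2*feed_rate + 28.
Substituting into the hardness equation gives hardness = 7*feed_rate - 82.
Solve 7*feed_rate - 82 = -131: feed_rate = (-131 + 82) / 7 = -7.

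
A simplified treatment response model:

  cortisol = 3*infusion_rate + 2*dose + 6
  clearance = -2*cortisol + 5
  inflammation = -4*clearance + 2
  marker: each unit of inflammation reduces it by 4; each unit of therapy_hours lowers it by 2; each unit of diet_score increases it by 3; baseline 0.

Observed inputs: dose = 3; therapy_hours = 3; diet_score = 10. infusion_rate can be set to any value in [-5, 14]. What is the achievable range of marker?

Substituting into the cortisol equation gives cortisol = 3*infusion_rate + 12.
Substituting into the clearance equation gives clearance = -6*infusion_rate - 19.
So inflammation = 24*infusion_rate + 78.
Substituting into the marker equation gives marker = -96*infusion_rate - 288.
Linear in infusion_rate, so extremes are at the endpoints: infusion_rate = -5 gives marker = 192; infusion_rate = 14 gives marker = -1632.

-1632 to 192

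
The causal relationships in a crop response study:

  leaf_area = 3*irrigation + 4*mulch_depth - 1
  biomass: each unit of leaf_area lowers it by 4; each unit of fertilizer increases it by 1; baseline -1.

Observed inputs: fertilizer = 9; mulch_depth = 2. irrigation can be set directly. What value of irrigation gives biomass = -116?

irrigation = 8

Substituting into the leaf_area equation gives leaf_area = 3*irrigation + 7.
So biomass = -12*irrigation - 20.
Solve -12*irrigation - 20 = -116: irrigation = (-116 + 20) / -12 = 8.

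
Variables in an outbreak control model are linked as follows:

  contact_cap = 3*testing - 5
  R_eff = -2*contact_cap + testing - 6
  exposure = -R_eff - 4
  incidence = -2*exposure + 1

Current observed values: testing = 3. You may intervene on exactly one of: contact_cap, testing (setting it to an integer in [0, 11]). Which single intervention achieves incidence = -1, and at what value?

Intervening on contact_cap: with other inputs at their observed values, incidence = -4*contact_cap + 3. Solving for -1 gives contact_cap = 1, within [0, 11].
Intervening on testing: incidence = -10*testing + 17. Reaching -1 requires testing = 9/5, not an integer.

set contact_cap = 1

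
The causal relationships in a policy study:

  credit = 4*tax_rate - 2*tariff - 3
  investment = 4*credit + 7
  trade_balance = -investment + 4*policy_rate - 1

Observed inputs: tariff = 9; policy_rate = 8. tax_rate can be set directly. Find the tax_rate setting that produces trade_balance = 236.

tax_rate = -8

Substituting into the credit equation gives credit = 4*tax_rate - 21.
Substituting into the investment equation gives investment = 16*tax_rate - 77.
This gives trade_balance = -16*tax_rate + 108.
Solve -16*tax_rate + 108 = 236: tax_rate = (236 - 108) / -16 = -8.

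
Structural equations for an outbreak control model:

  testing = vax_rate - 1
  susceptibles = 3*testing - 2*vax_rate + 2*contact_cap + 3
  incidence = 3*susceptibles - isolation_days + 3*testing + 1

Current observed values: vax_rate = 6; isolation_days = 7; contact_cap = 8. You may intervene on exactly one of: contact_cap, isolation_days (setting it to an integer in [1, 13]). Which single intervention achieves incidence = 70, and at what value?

set isolation_days = 12

Intervening on contact_cap: incidence = 6*contact_cap + 27. Reaching 70 requires contact_cap = 43/6, not an integer.
Intervening on isolation_days: with other inputs at their observed values, incidence = -isolation_days + 82. Solving for 70 gives isolation_days = 12, within [1, 13].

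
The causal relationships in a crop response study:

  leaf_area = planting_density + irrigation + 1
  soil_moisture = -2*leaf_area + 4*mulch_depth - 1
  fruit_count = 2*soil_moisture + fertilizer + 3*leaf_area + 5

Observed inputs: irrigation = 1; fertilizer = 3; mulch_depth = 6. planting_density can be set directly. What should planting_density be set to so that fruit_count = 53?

planting_density = -1

Substituting into the leaf_area equation gives leaf_area = planting_density + 2.
This gives soil_moisture = -2*planting_density + 19.
Substituting into the fruit_count equation gives fruit_count = -planting_density + 52.
Solve -planting_density + 52 = 53: planting_density = (53 - 52) / -1 = -1.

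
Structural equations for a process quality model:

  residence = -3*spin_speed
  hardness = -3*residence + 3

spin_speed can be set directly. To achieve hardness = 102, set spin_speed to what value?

spin_speed = 11

Substituting into the hardness equation gives hardness = 9*spin_speed + 3.
Solve 9*spin_speed + 3 = 102: spin_speed = (102 - 3) / 9 = 11.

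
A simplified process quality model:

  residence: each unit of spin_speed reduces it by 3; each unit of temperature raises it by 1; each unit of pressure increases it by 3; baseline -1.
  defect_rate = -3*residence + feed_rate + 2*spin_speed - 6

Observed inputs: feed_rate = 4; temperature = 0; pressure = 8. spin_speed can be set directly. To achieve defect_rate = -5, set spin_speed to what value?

spin_speed = 6

Substituting into the residence equation gives residence = -3*spin_speed + 23.
Substituting into the defect_rate equation gives defect_rate = 11*spin_speed - 71.
Solve 11*spin_speed - 71 = -5: spin_speed = (-5 + 71) / 11 = 6.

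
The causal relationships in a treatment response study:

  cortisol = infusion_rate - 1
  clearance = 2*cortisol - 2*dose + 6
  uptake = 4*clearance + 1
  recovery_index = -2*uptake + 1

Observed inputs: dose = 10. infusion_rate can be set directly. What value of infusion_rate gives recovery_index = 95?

infusion_rate = 2

Substituting into the clearance equation gives clearance = 2*infusion_rate - 16.
Substituting into the uptake equation gives uptake = 8*infusion_rate - 63.
Substituting into the recovery_index equation gives recovery_index = -16*infusion_rate + 127.
Solve -16*infusion_rate + 127 = 95: infusion_rate = (95 - 127) / -16 = 2.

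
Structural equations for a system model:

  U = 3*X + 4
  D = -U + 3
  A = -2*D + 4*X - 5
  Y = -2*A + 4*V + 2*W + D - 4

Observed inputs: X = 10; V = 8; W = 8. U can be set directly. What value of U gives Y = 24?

U = -7

Intervening on U fixes its value directly, overriding its dependence on X.
Substituting into the A equation gives A = 2*U + 29.
Substituting into the Y equation gives Y = -5*U - 11.
Solve -5*U - 11 = 24: U = (24 + 11) / -5 = -7.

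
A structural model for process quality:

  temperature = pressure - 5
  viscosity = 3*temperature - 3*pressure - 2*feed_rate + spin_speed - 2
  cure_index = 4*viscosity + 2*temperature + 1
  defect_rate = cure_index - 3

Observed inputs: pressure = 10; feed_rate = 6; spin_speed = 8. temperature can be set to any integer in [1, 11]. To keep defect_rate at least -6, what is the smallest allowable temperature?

Intervening on temperature fixes its value directly, overriding its dependence on pressure.
Substituting into the viscosity equation gives viscosity = 3*temperature - 36.
Substituting into the cure_index equation gives cure_index = 14*temperature - 143.
Substituting into the defect_rate equation gives defect_rate = 14*temperature - 146.
Require 14*temperature - 146 ≥ -6, so temperature ≥ 10.
The smallest integer in [1, 11] satisfying this is 10.

temperature = 10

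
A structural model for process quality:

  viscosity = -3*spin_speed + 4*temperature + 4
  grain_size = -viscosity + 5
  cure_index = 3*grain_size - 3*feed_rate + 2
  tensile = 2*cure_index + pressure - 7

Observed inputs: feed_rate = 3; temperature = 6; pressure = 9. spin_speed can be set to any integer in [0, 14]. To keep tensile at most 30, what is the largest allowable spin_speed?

spin_speed = 10

Substituting into the viscosity equation gives viscosity = -3*spin_speed + 28.
Substituting into the grain_size equation gives grain_size = 3*spin_speed - 23.
cure_index becomes 9*spin_speed - 76.
So tensile = 18*spin_speed - 150.
Require 18*spin_speed - 150 ≤ 30, so spin_speed ≤ 10.
The largest integer in [0, 14] satisfying this is 10.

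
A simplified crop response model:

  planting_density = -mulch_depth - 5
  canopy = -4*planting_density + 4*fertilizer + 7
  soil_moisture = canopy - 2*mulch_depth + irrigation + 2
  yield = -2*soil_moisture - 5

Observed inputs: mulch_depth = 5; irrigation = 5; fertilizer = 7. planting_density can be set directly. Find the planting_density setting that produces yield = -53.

Intervening on planting_density fixes its value directly, overriding its dependence on mulch_depth.
Substituting into the canopy equation gives canopy = -4*planting_density + 35.
So soil_moisture = -4*planting_density + 32.
yield becomes 8*planting_density - 69.
Solve 8*planting_density - 69 = -53: planting_density = (-53 + 69) / 8 = 2.

planting_density = 2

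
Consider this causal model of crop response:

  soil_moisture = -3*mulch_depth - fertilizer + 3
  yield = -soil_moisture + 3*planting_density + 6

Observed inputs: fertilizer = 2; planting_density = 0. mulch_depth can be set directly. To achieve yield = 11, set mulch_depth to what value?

Substituting into the soil_moisture equation gives soil_moisture = -3*mulch_depth + 1.
Substituting into the yield equation gives yield = 3*mulch_depth + 5.
Solve 3*mulch_depth + 5 = 11: mulch_depth = (11 - 5) / 3 = 2.

mulch_depth = 2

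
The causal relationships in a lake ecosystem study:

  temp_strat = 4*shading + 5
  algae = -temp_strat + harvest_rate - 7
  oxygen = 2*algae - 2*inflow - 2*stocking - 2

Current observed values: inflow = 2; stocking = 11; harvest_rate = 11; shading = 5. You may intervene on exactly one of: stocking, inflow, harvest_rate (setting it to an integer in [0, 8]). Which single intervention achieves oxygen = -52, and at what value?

Intervening on stocking: with other inputs at their observed values, oxygen = -2*stocking - 48. Solving for -52 gives stocking = 2, within [0, 8].
Intervening on inflow: oxygen = -2*inflow - 66. Reaching -52 requires inflow = -7, outside [0, 8].
Intervening on harvest_rate: oxygen = 2*harvest_rate - 92. Reaching -52 requires harvest_rate = 20, outside [0, 8].

set stocking = 2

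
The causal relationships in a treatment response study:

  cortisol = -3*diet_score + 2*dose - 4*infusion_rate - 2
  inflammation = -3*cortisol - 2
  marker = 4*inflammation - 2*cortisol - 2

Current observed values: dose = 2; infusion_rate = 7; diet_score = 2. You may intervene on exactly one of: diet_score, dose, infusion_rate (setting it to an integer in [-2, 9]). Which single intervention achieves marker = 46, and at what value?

set infusion_rate = 0

Intervening on diet_score: marker = 42*diet_score + 354. Reaching 46 requires diet_score = -22/3, not an integer.
Intervening on dose: marker = -28*dose + 494. Reaching 46 requires dose = 16, outside [-2, 9].
Intervening on infusion_rate: with other inputs at their observed values, marker = 56*infusion_rate + 46. Solving for 46 gives infusion_rate = 0, within [-2, 9].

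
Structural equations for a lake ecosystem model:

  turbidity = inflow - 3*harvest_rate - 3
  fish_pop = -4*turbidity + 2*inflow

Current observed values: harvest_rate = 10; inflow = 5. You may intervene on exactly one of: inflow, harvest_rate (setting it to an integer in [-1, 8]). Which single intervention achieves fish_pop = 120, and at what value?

Intervening on inflow: with other inputs at their observed values, fish_pop = -2*inflow + 132. Solving for 120 gives inflow = 6, within [-1, 8].
Intervening on harvest_rate: fish_pop = 12*harvest_rate + 2. Reaching 120 requires harvest_rate = 59/6, not an integer.

set inflow = 6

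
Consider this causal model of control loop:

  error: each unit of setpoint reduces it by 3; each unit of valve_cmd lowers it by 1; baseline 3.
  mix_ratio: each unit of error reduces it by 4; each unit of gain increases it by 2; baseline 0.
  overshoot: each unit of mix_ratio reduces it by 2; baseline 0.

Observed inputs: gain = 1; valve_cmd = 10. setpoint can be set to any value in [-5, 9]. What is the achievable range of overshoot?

-276 to 60

Substituting into the error equation gives error = -3*setpoint - 7.
Substituting into the mix_ratio equation gives mix_ratio = 12*setpoint + 30.
Substituting into the overshoot equation gives overshoot = -24*setpoint - 60.
Linear in setpoint, so extremes are at the endpoints: setpoint = -5 gives overshoot = 60; setpoint = 9 gives overshoot = -276.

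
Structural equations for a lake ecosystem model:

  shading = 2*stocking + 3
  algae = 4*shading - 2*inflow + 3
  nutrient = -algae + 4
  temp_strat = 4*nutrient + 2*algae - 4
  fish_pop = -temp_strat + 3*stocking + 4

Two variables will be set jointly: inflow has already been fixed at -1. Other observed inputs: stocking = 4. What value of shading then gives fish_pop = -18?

shading = -4

With inflow held at -1:
Intervening on shading fixes its value directly, overriding its dependence on stocking.
Substituting into the algae equation gives algae = 4*shading + 5.
So nutrient = -4*shading - 1.
Substituting into the temp_strat equation gives temp_strat = -8*shading + 2.
So fish_pop = 8*shading + 14.
Solve 8*shading + 14 = -18: shading = (-18 - 14) / 8 = -4.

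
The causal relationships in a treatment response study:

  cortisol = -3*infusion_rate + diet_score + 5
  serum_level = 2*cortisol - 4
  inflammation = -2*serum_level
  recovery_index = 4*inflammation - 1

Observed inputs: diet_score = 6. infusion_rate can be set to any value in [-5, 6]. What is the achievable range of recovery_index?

-385 to 143

Substituting into the cortisol equation gives cortisol = -3*infusion_rate + 11.
Substituting into the serum_level equation gives serum_level = -6*infusion_rate + 18.
Substituting into the inflammation equation gives inflammation = 12*infusion_rate - 36.
So recovery_index = 48*infusion_rate - 145.
Linear in infusion_rate, so extremes are at the endpoints: infusion_rate = -5 gives recovery_index = -385; infusion_rate = 6 gives recovery_index = 143.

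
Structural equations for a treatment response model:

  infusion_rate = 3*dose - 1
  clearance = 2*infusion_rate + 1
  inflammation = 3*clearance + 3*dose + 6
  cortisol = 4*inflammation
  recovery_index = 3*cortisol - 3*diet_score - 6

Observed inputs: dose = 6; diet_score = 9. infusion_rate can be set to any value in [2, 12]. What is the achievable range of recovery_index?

435 to 1155

Intervening on infusion_rate fixes its value directly, overriding its dependence on dose.
Substituting into the inflammation equation gives inflammation = 6*infusion_rate + 27.
Substituting into the cortisol equation gives cortisol = 24*infusion_rate + 108.
recovery_index becomes 72*infusion_rate + 291.
Linear in infusion_rate, so extremes are at the endpoints: infusion_rate = 2 gives recovery_index = 435; infusion_rate = 12 gives recovery_index = 1155.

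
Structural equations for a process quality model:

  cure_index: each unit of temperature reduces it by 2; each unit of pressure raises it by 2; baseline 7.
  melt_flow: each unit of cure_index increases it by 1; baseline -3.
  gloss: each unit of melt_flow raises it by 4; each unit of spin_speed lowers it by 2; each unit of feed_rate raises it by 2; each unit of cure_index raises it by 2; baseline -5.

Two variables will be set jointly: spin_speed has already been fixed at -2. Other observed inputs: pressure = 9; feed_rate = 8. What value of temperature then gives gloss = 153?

temperature = 0

With spin_speed held at -2:
Substituting into the cure_index equation gives cure_index = -2*temperature + 25.
Substituting into the melt_flow equation gives melt_flow = -2*temperature + 22.
So gloss = -12*temperature + 153.
Solve -12*temperature + 153 = 153: temperature = (153 - 153) / -12 = 0.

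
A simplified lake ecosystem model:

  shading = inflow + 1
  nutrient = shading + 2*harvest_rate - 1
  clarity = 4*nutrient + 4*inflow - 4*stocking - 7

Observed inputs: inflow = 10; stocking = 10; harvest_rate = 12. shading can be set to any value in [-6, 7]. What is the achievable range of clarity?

61 to 113

Intervening on shading fixes its value directly, overriding its dependence on inflow.
Substituting into the nutrient equation gives nutrient = shading + 23.
Substituting into the clarity equation gives clarity = 4*shading + 85.
Linear in shading, so extremes are at the endpoints: shading = -6 gives clarity = 61; shading = 7 gives clarity = 113.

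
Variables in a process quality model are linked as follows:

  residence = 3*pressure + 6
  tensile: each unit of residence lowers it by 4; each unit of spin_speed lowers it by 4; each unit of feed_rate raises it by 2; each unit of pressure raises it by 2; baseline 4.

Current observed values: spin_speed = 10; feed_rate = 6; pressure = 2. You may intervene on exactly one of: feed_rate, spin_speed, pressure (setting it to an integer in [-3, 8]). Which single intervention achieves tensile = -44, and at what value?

Intervening on feed_rate: tensile = 2*feed_rate - 80. Reaching -44 requires feed_rate = 18, outside [-3, 8].
Intervening on spin_speed: with other inputs at their observed values, tensile = -4*spin_speed - 28. Solving for -44 gives spin_speed = 4, within [-3, 8].
Intervening on pressure: tensile = -10*pressure - 48. Reaching -44 requires pressure = -2/5, not an integer.

set spin_speed = 4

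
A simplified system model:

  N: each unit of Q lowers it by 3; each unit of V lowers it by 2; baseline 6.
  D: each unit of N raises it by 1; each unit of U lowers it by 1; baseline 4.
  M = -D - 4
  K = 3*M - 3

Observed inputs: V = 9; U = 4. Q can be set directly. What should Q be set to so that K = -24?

Q = -5

Substituting into the N equation gives N = -3*Q - 12.
Substituting into the D equation gives D = -3*Q - 12.
Substituting into the M equation gives M = 3*Q + 8.
Substituting into the K equation gives K = 9*Q + 21.
Solve 9*Q + 21 = -24: Q = (-24 - 21) / 9 = -5.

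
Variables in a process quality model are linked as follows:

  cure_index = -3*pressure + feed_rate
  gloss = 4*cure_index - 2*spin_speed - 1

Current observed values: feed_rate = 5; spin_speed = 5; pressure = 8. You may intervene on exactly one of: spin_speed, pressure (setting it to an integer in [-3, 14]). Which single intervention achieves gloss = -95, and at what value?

Intervening on spin_speed: with other inputs at their observed values, gloss = -2*spin_speed - 77. Solving for -95 gives spin_speed = 9, within [-3, 14].
Intervening on pressure: gloss = -12*pressure + 9. Reaching -95 requires pressure = 26/3, not an integer.

set spin_speed = 9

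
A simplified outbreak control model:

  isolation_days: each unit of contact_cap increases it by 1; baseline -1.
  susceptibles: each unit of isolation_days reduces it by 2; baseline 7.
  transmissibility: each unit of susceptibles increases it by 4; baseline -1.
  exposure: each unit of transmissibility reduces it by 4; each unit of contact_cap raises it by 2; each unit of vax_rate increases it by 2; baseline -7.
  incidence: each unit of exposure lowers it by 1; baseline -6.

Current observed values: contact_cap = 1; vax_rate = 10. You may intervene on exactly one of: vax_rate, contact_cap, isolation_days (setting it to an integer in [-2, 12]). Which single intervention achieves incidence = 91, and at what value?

set vax_rate = 8

Intervening on vax_rate: with other inputs at their observed values, incidence = -2*vax_rate + 107. Solving for 91 gives vax_rate = 8, within [-2, 12].
Intervening on contact_cap: incidence = -34*contact_cap + 121. Reaching 91 requires contact_cap = 15/17, not an integer.
Intervening on isolation_days: incidence = -32*isolation_days + 87. Reaching 91 requires isolation_days = -1/8, not an integer.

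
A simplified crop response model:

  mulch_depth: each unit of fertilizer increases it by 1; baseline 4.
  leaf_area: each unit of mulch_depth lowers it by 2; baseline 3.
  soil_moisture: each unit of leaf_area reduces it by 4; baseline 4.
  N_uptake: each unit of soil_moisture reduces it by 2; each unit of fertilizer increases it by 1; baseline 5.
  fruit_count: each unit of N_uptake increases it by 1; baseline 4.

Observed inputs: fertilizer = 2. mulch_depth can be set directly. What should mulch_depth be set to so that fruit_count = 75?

Intervening on mulch_depth fixes its value directly, overriding its dependence on fertilizer.
Substituting into the soil_moisture equation gives soil_moisture = 8*mulch_depth - 8.
Substituting into the N_uptake equation gives N_uptake = -16*mulch_depth + 23.
Substituting into the fruit_count equation gives fruit_count = -16*mulch_depth + 27.
Solve -16*mulch_depth + 27 = 75: mulch_depth = (75 - 27) / -16 = -3.

mulch_depth = -3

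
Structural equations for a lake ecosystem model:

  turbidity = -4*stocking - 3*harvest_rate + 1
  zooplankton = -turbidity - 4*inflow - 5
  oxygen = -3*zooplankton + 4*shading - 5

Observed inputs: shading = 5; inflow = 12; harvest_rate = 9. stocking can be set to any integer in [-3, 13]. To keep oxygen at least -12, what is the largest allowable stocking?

Substituting into the turbidity equation gives turbidity = -4*stocking - 26.
zooplankton becomes 4*stocking - 27.
oxygen becomes -12*stocking + 96.
Require -12*stocking + 96 ≥ -12, so stocking ≤ 9.
The largest integer in [-3, 13] satisfying this is 9.

stocking = 9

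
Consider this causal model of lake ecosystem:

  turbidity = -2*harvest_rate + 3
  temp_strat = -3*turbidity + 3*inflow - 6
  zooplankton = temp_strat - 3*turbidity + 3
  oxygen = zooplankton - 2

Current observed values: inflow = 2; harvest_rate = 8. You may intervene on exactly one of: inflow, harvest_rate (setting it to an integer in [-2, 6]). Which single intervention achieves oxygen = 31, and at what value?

set harvest_rate = 4

Intervening on inflow: oxygen = 3*inflow + 73. Reaching 31 requires inflow = -14, outside [-2, 6].
Intervening on harvest_rate: with other inputs at their observed values, oxygen = 12*harvest_rate - 17. Solving for 31 gives harvest_rate = 4, within [-2, 6].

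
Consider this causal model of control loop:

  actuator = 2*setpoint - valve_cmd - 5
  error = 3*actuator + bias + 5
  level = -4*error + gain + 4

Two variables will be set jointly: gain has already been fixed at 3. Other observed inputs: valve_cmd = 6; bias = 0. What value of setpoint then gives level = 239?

setpoint = -5

With gain held at 3:
Substituting into the actuator equation gives actuator = 2*setpoint - 11.
Substituting into the error equation gives error = 6*setpoint - 28.
This gives level = -24*setpoint + 119.
Solve -24*setpoint + 119 = 239: setpoint = (239 - 119) / -24 = -5.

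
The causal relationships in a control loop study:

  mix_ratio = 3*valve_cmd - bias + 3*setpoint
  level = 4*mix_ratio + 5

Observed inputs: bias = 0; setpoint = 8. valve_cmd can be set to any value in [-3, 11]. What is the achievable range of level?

Substituting into the mix_ratio equation gives mix_ratio = 3*valve_cmd + 24.
Substituting into the level equation gives level = 12*valve_cmd + 101.
Linear in valve_cmd, so extremes are at the endpoints: valve_cmd = -3 gives level = 65; valve_cmd = 11 gives level = 233.

65 to 233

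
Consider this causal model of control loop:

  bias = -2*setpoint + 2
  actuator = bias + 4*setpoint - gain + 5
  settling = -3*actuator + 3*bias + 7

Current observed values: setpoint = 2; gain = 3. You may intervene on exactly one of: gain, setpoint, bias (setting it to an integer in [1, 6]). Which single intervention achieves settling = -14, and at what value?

Intervening on gain: with other inputs at their observed values, settling = 3*gain - 32. Solving for -14 gives gain = 6, within [1, 6].
Intervening on setpoint: settling = -12*setpoint + 1. Reaching -14 requires setpoint = 5/4, not an integer.
Intervening on bias: the paths from bias to settling cancel (net effect zero), leaving settling = -23; -14 is unreachable this way.

set gain = 6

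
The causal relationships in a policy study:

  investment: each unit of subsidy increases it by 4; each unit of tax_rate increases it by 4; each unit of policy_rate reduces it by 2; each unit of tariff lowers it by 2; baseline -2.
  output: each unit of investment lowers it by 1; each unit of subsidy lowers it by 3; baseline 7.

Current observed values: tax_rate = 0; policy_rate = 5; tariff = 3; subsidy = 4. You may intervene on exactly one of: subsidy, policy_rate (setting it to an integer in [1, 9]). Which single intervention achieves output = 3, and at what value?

Intervening on subsidy: output = -7*subsidy + 25. Reaching 3 requires subsidy = 22/7, not an integer.
Intervening on policy_rate: with other inputs at their observed values, output = 2*policy_rate - 13. Solving for 3 gives policy_rate = 8, within [1, 9].

set policy_rate = 8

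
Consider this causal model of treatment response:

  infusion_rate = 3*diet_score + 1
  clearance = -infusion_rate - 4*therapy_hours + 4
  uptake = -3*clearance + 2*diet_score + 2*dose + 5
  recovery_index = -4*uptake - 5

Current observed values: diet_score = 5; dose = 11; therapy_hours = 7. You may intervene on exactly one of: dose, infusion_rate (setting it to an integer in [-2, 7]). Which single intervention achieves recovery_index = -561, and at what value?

Intervening on dose: with other inputs at their observed values, recovery_index = -8*dose - 545. Solving for -561 gives dose = 2, within [-2, 7].
Intervening on infusion_rate: recovery_index = -12*infusion_rate - 441. Reaching -561 requires infusion_rate = 10, outside [-2, 7].

set dose = 2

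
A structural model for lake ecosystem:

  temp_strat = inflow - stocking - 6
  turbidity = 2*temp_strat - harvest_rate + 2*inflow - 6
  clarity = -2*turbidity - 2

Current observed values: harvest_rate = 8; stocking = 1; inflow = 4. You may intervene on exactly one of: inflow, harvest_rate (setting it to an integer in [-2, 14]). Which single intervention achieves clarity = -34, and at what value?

Intervening on inflow: with other inputs at their observed values, clarity = -8*inflow + 54. Solving for -34 gives inflow = 11, within [-2, 14].
Intervening on harvest_rate: clarity = 2*harvest_rate + 6. Reaching -34 requires harvest_rate = -20, outside [-2, 14].

set inflow = 11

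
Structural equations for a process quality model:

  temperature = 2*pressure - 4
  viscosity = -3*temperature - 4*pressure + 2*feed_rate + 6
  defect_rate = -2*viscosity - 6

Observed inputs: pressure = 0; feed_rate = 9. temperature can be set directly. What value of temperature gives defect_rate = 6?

Intervening on temperature fixes its value directly, overriding its dependence on pressure.
Substituting into the viscosity equation gives viscosity = -3*temperature + 24.
defect_rate becomes 6*temperature - 54.
Solve 6*temperature - 54 = 6: temperature = (6 + 54) / 6 = 10.

temperature = 10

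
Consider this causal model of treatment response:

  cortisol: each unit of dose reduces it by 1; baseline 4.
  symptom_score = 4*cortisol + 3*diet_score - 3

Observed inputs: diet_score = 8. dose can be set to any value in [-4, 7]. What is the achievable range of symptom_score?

Substituting into the symptom_score equation gives symptom_score = -4*dose + 37.
Linear in dose, so extremes are at the endpoints: dose = -4 gives symptom_score = 53; dose = 7 gives symptom_score = 9.

9 to 53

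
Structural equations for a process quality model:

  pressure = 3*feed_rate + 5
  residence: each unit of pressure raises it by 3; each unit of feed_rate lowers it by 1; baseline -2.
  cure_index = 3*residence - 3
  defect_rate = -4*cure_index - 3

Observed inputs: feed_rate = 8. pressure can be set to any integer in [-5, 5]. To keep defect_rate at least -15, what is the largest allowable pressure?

pressure = 4

Intervening on pressure fixes its value directly, overriding its dependence on feed_rate.
Substituting into the residence equation gives residence = 3*pressure - 10.
So cure_index = 9*pressure - 33.
So defect_rate = -36*pressure + 129.
Require -36*pressure + 129 ≥ -15, so pressure ≤ 4.
The largest integer in [-5, 5] satisfying this is 4.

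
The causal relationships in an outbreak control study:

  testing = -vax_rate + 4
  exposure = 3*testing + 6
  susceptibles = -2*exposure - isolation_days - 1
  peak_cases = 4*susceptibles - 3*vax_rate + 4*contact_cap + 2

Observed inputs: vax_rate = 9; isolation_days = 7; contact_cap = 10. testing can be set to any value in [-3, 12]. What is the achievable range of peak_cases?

Intervening on testing fixes its value directly, overriding its dependence on vax_rate.
Substituting into the susceptibles equation gives susceptibles = -6*testing - 20.
Substituting into the peak_cases equation gives peak_cases = -24*testing - 65.
Linear in testing, so extremes are at the endpoints: testing = -3 gives peak_cases = 7; testing = 12 gives peak_cases = -353.

-353 to 7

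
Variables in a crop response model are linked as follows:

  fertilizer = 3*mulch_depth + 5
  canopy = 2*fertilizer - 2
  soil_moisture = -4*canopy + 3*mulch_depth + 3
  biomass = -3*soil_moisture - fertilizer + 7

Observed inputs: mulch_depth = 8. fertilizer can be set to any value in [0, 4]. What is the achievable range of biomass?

-98 to -6

Intervening on fertilizer fixes its value directly, overriding its dependence on mulch_depth.
Substituting into the soil_moisture equation gives soil_moisture = -8*fertilizer + 35.
Substituting into the biomass equation gives biomass = 23*fertilizer - 98.
Linear in fertilizer, so extremes are at the endpoints: fertilizer = 0 gives biomass = -98; fertilizer = 4 gives biomass = -6.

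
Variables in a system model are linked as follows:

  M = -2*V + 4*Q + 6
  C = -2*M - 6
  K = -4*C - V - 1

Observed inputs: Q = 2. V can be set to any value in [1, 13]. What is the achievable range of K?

Substituting into the M equation gives M = -2*V + 14.
Substituting into the C equation gives C = 4*V - 34.
Substituting into the K equation gives K = -17*V + 135.
Linear in V, so extremes are at the endpoints: V = 1 gives K = 118; V = 13 gives K = -86.

-86 to 118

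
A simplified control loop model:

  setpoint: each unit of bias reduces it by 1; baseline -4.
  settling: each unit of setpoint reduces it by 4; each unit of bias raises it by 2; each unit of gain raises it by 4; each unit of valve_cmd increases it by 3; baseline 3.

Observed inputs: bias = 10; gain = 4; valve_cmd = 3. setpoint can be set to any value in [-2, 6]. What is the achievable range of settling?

Intervening on setpoint fixes its value directly, overriding its dependence on bias.
Substituting into the settling equation gives settling = -4*setpoint + 48.
Linear in setpoint, so extremes are at the endpoints: setpoint = -2 gives settling = 56; setpoint = 6 gives settling = 24.

24 to 56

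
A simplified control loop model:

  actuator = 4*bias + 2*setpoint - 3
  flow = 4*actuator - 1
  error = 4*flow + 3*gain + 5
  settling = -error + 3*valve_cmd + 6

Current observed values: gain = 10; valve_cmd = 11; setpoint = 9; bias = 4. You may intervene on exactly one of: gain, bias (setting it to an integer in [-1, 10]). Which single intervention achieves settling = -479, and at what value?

set gain = 7

Intervening on gain: with other inputs at their observed values, settling = -3*gain - 458. Solving for -479 gives gain = 7, within [-1, 10].
Intervening on bias: settling = -64*bias - 232. Reaching -479 requires bias = 247/64, not an integer.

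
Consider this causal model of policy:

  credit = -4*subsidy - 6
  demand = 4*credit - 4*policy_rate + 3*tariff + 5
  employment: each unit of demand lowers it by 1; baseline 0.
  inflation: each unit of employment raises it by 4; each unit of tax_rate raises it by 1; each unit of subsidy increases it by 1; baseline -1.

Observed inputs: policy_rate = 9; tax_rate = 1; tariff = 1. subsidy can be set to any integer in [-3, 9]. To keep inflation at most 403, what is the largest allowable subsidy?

subsidy = 3

Substituting into the demand equation gives demand = -16*subsidy - 52.
employment becomes 16*subsidy + 52.
This gives inflation = 65*subsidy + 208.
Require 65*subsidy + 208 ≤ 403, so subsidy ≤ 3.
The largest integer in [-3, 9] satisfying this is 3.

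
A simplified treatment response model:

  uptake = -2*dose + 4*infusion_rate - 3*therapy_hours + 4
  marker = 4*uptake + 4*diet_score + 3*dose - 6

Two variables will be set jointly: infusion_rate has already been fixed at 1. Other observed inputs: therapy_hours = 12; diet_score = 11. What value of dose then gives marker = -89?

With infusion_rate held at 1:
Substituting into the uptake equation gives uptake = -2*dose - 28.
Substituting into the marker equation gives marker = -5*dose - 74.
Solve -5*dose - 74 = -89: dose = (-89 + 74) / -5 = 3.

dose = 3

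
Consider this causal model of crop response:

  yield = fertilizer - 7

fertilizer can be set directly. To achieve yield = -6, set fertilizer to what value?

Solve fertilizer - 7 = -6: fertilizer = (-6 + 7) / 1 = 1.

fertilizer = 1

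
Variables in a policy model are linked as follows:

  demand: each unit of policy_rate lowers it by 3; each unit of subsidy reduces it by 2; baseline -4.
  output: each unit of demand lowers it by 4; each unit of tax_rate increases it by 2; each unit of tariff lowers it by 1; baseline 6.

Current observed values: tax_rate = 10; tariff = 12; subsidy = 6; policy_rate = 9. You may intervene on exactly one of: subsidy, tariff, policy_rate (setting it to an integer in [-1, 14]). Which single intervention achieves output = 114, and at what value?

set policy_rate = 3

Intervening on subsidy: output = 8*subsidy + 138. Reaching 114 requires subsidy = -3, outside [-1, 14].
Intervening on tariff: output = -tariff + 198. Reaching 114 requires tariff = 84, outside [-1, 14].
Intervening on policy_rate: with other inputs at their observed values, output = 12*policy_rate + 78. Solving for 114 gives policy_rate = 3, within [-1, 14].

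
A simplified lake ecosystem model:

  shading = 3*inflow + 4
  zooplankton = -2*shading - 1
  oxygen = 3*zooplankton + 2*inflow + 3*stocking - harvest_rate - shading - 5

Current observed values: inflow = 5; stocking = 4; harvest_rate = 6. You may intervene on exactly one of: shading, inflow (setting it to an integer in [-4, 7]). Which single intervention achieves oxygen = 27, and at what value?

Intervening on shading: oxygen = -7*shading + 8. Reaching 27 requires shading = -19/7, not an integer.
Intervening on inflow: with other inputs at their observed values, oxygen = -19*inflow - 30. Solving for 27 gives inflow = -3, within [-4, 7].

set inflow = -3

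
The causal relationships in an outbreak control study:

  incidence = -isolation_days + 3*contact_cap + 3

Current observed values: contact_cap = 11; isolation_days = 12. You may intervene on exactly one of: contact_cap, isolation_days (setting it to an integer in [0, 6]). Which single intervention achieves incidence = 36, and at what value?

set isolation_days = 0

Intervening on contact_cap: incidence = 3*contact_cap - 9. Reaching 36 requires contact_cap = 15, outside [0, 6].
Intervening on isolation_days: with other inputs at their observed values, incidence = -isolation_days + 36. Solving for 36 gives isolation_days = 0, within [0, 6].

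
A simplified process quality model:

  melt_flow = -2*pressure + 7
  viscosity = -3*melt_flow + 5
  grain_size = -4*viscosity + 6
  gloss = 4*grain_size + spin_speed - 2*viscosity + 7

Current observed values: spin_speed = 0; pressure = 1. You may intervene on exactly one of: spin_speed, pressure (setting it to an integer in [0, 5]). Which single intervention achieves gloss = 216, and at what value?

Intervening on spin_speed: with other inputs at their observed values, gloss = spin_speed + 211. Solving for 216 gives spin_speed = 5, within [0, 5].
Intervening on pressure: gloss = -108*pressure + 319. Reaching 216 requires pressure = 103/108, not an integer.

set spin_speed = 5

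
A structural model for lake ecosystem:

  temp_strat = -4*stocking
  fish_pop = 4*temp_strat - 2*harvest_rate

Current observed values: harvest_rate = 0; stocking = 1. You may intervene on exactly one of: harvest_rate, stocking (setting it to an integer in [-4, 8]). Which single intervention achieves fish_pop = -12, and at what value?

set harvest_rate = -2

Intervening on harvest_rate: with other inputs at their observed values, fish_pop = -2*harvest_rate - 16. Solving for -12 gives harvest_rate = -2, within [-4, 8].
Intervening on stocking: fish_pop = -16*stocking. Reaching -12 requires stocking = 3/4, not an integer.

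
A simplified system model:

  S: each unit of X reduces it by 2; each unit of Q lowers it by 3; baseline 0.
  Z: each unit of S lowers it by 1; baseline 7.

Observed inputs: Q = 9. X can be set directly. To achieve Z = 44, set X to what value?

Substituting into the S equation gives S = -2*X - 27.
Z becomes 2*X + 34.
Solve 2*X + 34 = 44: X = (44 - 34) / 2 = 5.

X = 5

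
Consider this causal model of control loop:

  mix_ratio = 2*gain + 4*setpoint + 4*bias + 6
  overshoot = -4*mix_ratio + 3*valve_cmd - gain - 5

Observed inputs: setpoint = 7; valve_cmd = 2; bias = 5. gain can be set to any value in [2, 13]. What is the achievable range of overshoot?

Substituting into the mix_ratio equation gives mix_ratio = 2*gain + 54.
This gives overshoot = -9*gain - 215.
Linear in gain, so extremes are at the endpoints: gain = 2 gives overshoot = -233; gain = 13 gives overshoot = -332.

-332 to -233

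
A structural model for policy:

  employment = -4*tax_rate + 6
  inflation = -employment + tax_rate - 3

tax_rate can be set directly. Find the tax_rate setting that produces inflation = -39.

tax_rate = -6

Substituting into the inflation equation gives inflation = 5*tax_rate - 9.
Solve 5*tax_rate - 9 = -39: tax_rate = (-39 + 9) / 5 = -6.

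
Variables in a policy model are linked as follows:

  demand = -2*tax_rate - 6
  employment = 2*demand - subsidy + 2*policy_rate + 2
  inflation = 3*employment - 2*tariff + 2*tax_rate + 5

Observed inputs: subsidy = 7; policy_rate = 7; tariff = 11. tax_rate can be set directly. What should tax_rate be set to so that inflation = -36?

tax_rate = 1

Substituting into the employment equation gives employment = -4*tax_rate - 3.
inflation becomes -10*tax_rate - 26.
Solve -10*tax_rate - 26 = -36: tax_rate = (-36 + 26) / -10 = 1.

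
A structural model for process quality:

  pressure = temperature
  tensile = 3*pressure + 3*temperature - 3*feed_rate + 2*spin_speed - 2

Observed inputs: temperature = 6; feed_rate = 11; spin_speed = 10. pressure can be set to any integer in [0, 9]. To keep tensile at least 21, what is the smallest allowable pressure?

Intervening on pressure fixes its value directly, overriding its dependence on temperature.
Substituting into the tensile equation gives tensile = 3*pressure + 3.
Require 3*pressure + 3 ≥ 21, so pressure ≥ 6.
The smallest integer in [0, 9] satisfying this is 6.

pressure = 6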